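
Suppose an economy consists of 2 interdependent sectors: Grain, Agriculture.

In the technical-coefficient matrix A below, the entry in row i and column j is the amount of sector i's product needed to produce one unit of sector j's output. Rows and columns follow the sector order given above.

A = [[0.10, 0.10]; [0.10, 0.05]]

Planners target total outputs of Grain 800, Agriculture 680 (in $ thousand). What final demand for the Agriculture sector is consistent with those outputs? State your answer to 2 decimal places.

I − A =
  [   0.90    -0.10]
  [  -0.10     0.95]
d = (I − A) x:
  d_G = (+0.90)·800 + (-0.10)·680 = 652.00
  d_A = (-0.10)·800 + (+0.95)·680 = 566.00

d_A = 566.00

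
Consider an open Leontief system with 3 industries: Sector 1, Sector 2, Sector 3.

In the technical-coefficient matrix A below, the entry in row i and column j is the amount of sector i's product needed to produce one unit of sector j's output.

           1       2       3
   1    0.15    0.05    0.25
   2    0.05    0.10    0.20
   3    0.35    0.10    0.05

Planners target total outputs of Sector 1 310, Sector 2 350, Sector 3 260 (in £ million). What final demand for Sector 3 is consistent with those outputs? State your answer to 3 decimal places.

I − A =
  [   0.85    -0.05    -0.25]
  [  -0.05     0.90    -0.20]
  [  -0.35    -0.10     0.95]
d = (I − A) x:
  d_1 = (+0.85)·310 + (-0.05)·350 + (-0.25)·260 = 181.000
  d_2 = (-0.05)·310 + (+0.90)·350 + (-0.20)·260 = 247.500
  d_3 = (-0.35)·310 + (-0.10)·350 + (+0.95)·260 = 103.500

d_3 = 103.500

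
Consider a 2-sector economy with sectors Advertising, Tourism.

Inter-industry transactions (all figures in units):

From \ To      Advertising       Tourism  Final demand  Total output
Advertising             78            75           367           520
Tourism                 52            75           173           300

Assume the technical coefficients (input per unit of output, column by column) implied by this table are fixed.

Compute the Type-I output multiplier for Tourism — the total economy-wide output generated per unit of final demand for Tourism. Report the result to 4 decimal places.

m_T = 1.7959

Technical coefficients a_ij = z_ij / X_j:
  a_AA = 78/520 = 0.15, a_TA = 52/520 = 0.10
  a_AT = 75/300 = 0.25, a_TT = 75/300 = 0.25
I − A =
  [   0.85    -0.25]
  [  -0.10     0.75]
det(I−A) = (0.85)(0.75) − (-0.25)(-0.10) = 0.6125
adj(I−A) = [[0.75, 0.25], [0.10, 0.85]]
(I − A)⁻¹ = adj(I−A) / det(I−A) ≈
  [   1.22449     0.40816]
  [   0.16327     1.38776]
The output multiplier for sector j is the column-j sum of the Leontief inverse (I − A)⁻¹ = adj(I−A) / det(I−A).
Column T of adj(I−A): (0.25, 0.85); det(I−A) = 0.6125.
m_T = (0.25 + 0.85) / 0.6125 = 1.10 / 0.6125 ≈ 1.7959.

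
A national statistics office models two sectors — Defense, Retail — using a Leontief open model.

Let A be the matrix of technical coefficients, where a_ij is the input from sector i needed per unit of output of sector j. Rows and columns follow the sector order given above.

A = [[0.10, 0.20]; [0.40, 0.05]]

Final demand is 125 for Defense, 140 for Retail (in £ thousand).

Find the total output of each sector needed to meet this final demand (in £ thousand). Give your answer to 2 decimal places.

x_D = 189.35, x_R = 227.10

I − A =
  [   0.90    -0.20]
  [  -0.40     0.95]
det(I−A) = (0.90)(0.95) − (-0.20)(-0.40) = 0.7750
adj(I−A) = [[0.95, 0.20], [0.40, 0.90]]
(I − A)⁻¹ = adj(I−A) / det(I−A) ≈
  [   1.2258     0.2581]
  [   0.5161     1.1613]
x = (I − A)⁻¹ d = adj(I−A)·d / det(I−A), with det(I−A) = 0.7750:
  x_D = (0.95·125 + 0.20·140) / 0.7750 = 146.75 / 0.7750 ≈ 189.35
  x_R = (0.40·125 + 0.90·140) / 0.7750 = 176.00 / 0.7750 ≈ 227.10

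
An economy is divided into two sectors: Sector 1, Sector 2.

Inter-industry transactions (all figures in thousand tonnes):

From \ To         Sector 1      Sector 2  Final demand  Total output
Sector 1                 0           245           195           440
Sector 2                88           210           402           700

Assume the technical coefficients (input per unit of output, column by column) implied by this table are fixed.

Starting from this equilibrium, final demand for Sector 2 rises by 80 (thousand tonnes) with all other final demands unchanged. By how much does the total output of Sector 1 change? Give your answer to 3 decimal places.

Δx_1 = 44.444

Technical coefficients a_ij = z_ij / X_j:
  a_11 = 0/440 = 0.00, a_21 = 88/440 = 0.20
  a_12 = 245/700 = 0.35, a_22 = 210/700 = 0.30
I − A =
  [   1.00    -0.35]
  [  -0.20     0.70]
det(I−A) = (1.00)(0.70) − (-0.35)(-0.20) = 0.6300
adj(I−A) = [[0.70, 0.35], [0.20, 1.00]]
(I − A)⁻¹ = adj(I−A) / det(I−A) ≈
  [   1.1111     0.5556]
  [   0.3175     1.5873]
Δx = (I − A)⁻¹ Δd with Δd having +80 in the Sector 2 component and 0 elsewhere.
So Δx_1 = L_12 · (+80), where L_12 = adj(I−A)_12 / det(I−A) = 0.35 / 0.6300.
Δx_1 = 0.35 × (+80) / 0.6300 = 28.00 / 0.6300 ≈ 44.444.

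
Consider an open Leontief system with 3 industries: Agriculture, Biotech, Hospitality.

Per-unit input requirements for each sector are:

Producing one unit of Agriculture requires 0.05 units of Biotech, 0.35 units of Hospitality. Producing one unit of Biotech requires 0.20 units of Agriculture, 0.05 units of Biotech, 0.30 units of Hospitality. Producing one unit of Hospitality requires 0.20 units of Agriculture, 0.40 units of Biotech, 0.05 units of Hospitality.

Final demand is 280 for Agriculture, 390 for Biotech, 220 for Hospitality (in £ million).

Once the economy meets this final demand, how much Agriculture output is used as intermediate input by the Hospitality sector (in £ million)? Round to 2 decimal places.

I − A =
  [   1.00    -0.20    -0.20]
  [  -0.05     0.95    -0.40]
  [  -0.35    -0.30     0.95]
Cofactors of I−A, C_ij = (−1)^(i+j)·(minor ij) (rows/columns in the sector order above):
  C_11 = (0.95)(0.95) − (-0.40)(-0.30) = 0.7825
  C_12 = −[(-0.05)(0.95) − (-0.40)(-0.35)] = 0.1875
  C_13 = (-0.05)(-0.30) − (0.95)(-0.35) = 0.3475
  C_21 = −[(-0.20)(0.95) − (-0.20)(-0.30)] = 0.2500
  C_22 = (1.00)(0.95) − (-0.20)(-0.35) = 0.8800
  C_23 = −[(1.00)(-0.30) − (-0.20)(-0.35)] = 0.3700
  C_31 = (-0.20)(-0.40) − (-0.20)(0.95) = 0.2700
  C_32 = −[(1.00)(-0.40) − (-0.20)(-0.05)] = 0.4100
  C_33 = (1.00)(0.95) − (-0.20)(-0.05) = 0.9400
det(I−A) = Σ_j (I−A)_1j·C_1j = (1.00)(0.7825) + (-0.20)(0.1875) + (-0.20)(0.3475) = 0.6755
adj(I−A) = Cᵀ =
  [ 0.7825   0.2500   0.2700]
  [ 0.1875   0.8800   0.4100]
  [ 0.3475   0.3700   0.9400]
(I − A)⁻¹ = adj(I−A) / det(I−A) ≈
  [   1.1584     0.3701     0.3997]
  [   0.2776     1.3027     0.6070]
  [   0.5144     0.5477     1.3916]
First solve x = (I − A)⁻¹ d = adj(I−A)·d / det(I−A); in particular x_H = (0.3475·280 + 0.3700·390 + 0.9400·220) / 0.6755 = 448.40 / 0.6755 ≈ 663.8046.
Intermediate flow from A to H: z_AH = a_AH · x_H = 0.20 × 448.40 / 0.6755 = 89.68 / 0.6755 ≈ 132.76.

z_AH = 132.76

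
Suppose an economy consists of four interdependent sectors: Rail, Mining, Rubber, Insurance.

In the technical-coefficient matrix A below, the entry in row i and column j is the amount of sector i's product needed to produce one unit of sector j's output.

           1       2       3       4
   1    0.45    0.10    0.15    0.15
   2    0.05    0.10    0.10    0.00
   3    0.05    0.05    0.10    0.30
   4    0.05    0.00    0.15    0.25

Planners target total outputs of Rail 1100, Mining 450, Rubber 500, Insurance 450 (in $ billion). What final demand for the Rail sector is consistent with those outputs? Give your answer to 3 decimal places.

d_1 = 417.500

I − A =
  [   0.55    -0.10    -0.15    -0.15]
  [  -0.05     0.90    -0.10     0.00]
  [  -0.05    -0.05     0.90    -0.30]
  [  -0.05     0.00    -0.15     0.75]
d = (I − A) x:
  d_1 = (+0.55)·1100 + (-0.10)·450 + (-0.15)·500 + (-0.15)·450 = 417.500
  d_2 = (-0.05)·1100 + (+0.90)·450 + (-0.10)·500 + (+0.00)·450 = 300.000
  d_3 = (-0.05)·1100 + (-0.05)·450 + (+0.90)·500 + (-0.30)·450 = 237.500
  d_4 = (-0.05)·1100 + (+0.00)·450 + (-0.15)·500 + (+0.75)·450 = 207.500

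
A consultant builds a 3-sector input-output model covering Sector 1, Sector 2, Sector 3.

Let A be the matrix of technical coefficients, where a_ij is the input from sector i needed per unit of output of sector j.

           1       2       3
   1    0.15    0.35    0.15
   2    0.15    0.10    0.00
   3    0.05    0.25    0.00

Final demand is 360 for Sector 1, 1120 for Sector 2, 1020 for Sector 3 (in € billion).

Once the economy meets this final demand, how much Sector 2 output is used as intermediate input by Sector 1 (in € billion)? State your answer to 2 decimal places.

z_21 = 191.90

I − A =
  [   0.85    -0.35    -0.15]
  [  -0.15     0.90     0.00]
  [  -0.05    -0.25     1.00]
Cofactors of I−A, C_ij = (−1)^(i+j)·(minor ij) (rows/columns in the sector order above):
  C_11 = (0.90)(1.00) − (0.00)(-0.25) = 0.9000
  C_12 = −[(-0.15)(1.00) − (0.00)(-0.05)] = 0.1500
  C_13 = (-0.15)(-0.25) − (0.90)(-0.05) = 0.0825
  C_21 = −[(-0.35)(1.00) − (-0.15)(-0.25)] = 0.3875
  C_22 = (0.85)(1.00) − (-0.15)(-0.05) = 0.8425
  C_23 = −[(0.85)(-0.25) − (-0.35)(-0.05)] = 0.2300
  C_31 = (-0.35)(0.00) − (-0.15)(0.90) = 0.1350
  C_32 = −[(0.85)(0.00) − (-0.15)(-0.15)] = 0.0225
  C_33 = (0.85)(0.90) − (-0.35)(-0.15) = 0.7125
det(I−A) = Σ_j (I−A)_1j·C_1j = (0.85)(0.9000) + (-0.35)(0.1500) + (-0.15)(0.0825) = 0.700125
adj(I−A) = Cᵀ =
  [ 0.9000   0.3875   0.1350]
  [ 0.1500   0.8425   0.0225]
  [ 0.0825   0.2300   0.7125]
(I − A)⁻¹ = adj(I−A) / det(I−A) ≈
  [   1.2855     0.5535     0.1928]
  [   0.2142     1.2034     0.0321]
  [   0.1178     0.3285     1.0177]
First solve x = (I − A)⁻¹ d = adj(I−A)·d / det(I−A); in particular x_1 = (0.9000·360 + 0.3875·1120 + 0.1350·1020) / 0.700125 = 895.70 / 0.700125 ≈ 1279.3430.
Intermediate flow from 2 to 1: z_21 = a_21 · x_1 = 0.15 × 895.70 / 0.700125 = 134.355 / 0.700125 ≈ 191.90.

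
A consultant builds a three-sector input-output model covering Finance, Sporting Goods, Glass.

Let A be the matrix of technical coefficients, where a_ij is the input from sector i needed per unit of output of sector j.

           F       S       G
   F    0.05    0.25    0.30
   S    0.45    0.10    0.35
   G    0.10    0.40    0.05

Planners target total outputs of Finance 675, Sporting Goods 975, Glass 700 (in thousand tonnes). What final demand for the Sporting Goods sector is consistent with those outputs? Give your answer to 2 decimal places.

I − A =
  [   0.95    -0.25    -0.30]
  [  -0.45     0.90    -0.35]
  [  -0.10    -0.40     0.95]
d = (I − A) x:
  d_F = (+0.95)·675 + (-0.25)·975 + (-0.30)·700 = 187.50
  d_S = (-0.45)·675 + (+0.90)·975 + (-0.35)·700 = 328.75
  d_G = (-0.10)·675 + (-0.40)·975 + (+0.95)·700 = 207.50

d_S = 328.75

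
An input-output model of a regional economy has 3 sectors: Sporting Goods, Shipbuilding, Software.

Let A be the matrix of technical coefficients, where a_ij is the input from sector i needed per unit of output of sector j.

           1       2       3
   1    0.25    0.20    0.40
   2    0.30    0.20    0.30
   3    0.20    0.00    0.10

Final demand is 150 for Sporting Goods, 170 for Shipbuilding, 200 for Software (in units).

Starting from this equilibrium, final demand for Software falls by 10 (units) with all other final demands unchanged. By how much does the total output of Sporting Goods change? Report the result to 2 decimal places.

I − A =
  [   0.75    -0.20    -0.40]
  [  -0.30     0.80    -0.30]
  [  -0.20     0.00     0.90]
Cofactors of I−A, C_ij = (−1)^(i+j)·(minor ij) (rows/columns in the sector order above):
  C_11 = (0.80)(0.90) − (-0.30)(0.00) = 0.7200
  C_12 = −[(-0.30)(0.90) − (-0.30)(-0.20)] = 0.3300
  C_13 = (-0.30)(0.00) − (0.80)(-0.20) = 0.1600
  C_21 = −[(-0.20)(0.90) − (-0.40)(0.00)] = 0.1800
  C_22 = (0.75)(0.90) − (-0.40)(-0.20) = 0.5950
  C_23 = −[(0.75)(0.00) − (-0.20)(-0.20)] = 0.0400
  C_31 = (-0.20)(-0.30) − (-0.40)(0.80) = 0.3800
  C_32 = −[(0.75)(-0.30) − (-0.40)(-0.30)] = 0.3450
  C_33 = (0.75)(0.80) − (-0.20)(-0.30) = 0.5400
det(I−A) = Σ_j (I−A)_1j·C_1j = (0.75)(0.7200) + (-0.20)(0.3300) + (-0.40)(0.1600) = 0.4100
adj(I−A) = Cᵀ =
  [ 0.7200   0.1800   0.3800]
  [ 0.3300   0.5950   0.3450]
  [ 0.1600   0.0400   0.5400]
(I − A)⁻¹ = adj(I−A) / det(I−A) ≈
  [   1.7561     0.4390     0.9268]
  [   0.8049     1.4512     0.8415]
  [   0.3902     0.0976     1.3171]
Δx = (I − A)⁻¹ Δd with Δd having -10 in the Software component and 0 elsewhere.
So Δx_1 = L_13 · (-10), where L_13 = adj(I−A)_13 / det(I−A) = 0.3800 / 0.4100.
Δx_1 = 0.3800 × (-10) / 0.4100 = -3.80 / 0.4100 ≈ -9.27.

Δx_1 = -9.27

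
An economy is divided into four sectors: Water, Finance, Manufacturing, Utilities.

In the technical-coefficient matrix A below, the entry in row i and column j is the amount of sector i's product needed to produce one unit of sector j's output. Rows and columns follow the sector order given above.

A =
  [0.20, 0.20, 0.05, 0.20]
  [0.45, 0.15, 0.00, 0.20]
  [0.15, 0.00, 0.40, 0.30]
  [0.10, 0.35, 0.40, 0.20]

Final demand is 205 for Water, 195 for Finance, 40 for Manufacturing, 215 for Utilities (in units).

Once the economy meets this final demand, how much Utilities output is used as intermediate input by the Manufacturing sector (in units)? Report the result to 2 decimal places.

z_UM = 371.00

I − A =
  [   0.80    -0.20    -0.05    -0.20]
  [  -0.45     0.85     0.00    -0.20]
  [  -0.15     0.00     0.60    -0.30]
  [  -0.10    -0.35    -0.40     0.80]
Compute the cofactors C_ij = (−1)^(i+j)·(3×3 minor ij) of I−A; the adjugate is their transpose:
adj(I−A) = Cᵀ =
  [ 0.264000   0.119250   0.114500   0.138750]
  [ 0.186000   0.256500   0.119000   0.155250]
  [ 0.164250   0.124500   0.363500   0.208500]
  [ 0.196500   0.189375   0.248125   0.347625]
det(I−A) = Σ_j (I−A)_1j·C_1j = (0.80)(0.264000) + (-0.20)(0.186000) + (-0.05)(0.164250) + (-0.20)(0.196500) = 0.1264875
(I − A)⁻¹ = adj(I−A) / det(I−A) ≈
  [   2.0872     0.9428     0.9052     1.0969]
  [   1.4705     2.0279     0.9408     1.2274]
  [   1.2985     0.9843     2.8738     1.6484]
  [   1.5535     1.4972     1.9617     2.7483]
First solve x = (I − A)⁻¹ d = adj(I−A)·d / det(I−A); in particular x_M = (0.164250·205 + 0.124500·195 + 0.363500·40 + 0.208500·215) / 0.1264875 = 117.31625 / 0.1264875 ≈ 927.4928.
Intermediate flow from U to M: z_UM = a_UM · x_M = 0.40 × 117.31625 / 0.1264875 = 46.9265 / 0.1264875 ≈ 371.00.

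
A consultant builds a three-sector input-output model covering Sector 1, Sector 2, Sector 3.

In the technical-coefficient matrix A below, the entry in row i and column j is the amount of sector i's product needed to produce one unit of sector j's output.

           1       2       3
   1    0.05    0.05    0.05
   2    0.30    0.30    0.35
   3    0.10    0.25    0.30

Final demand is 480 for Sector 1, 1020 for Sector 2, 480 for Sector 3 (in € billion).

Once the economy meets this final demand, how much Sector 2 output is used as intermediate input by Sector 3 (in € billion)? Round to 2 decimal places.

I − A =
  [   0.95    -0.05    -0.05]
  [  -0.30     0.70    -0.35]
  [  -0.10    -0.25     0.70]
Cofactors of I−A, C_ij = (−1)^(i+j)·(minor ij) (rows/columns in the sector order above):
  C_11 = (0.70)(0.70) − (-0.35)(-0.25) = 0.4025
  C_12 = −[(-0.30)(0.70) − (-0.35)(-0.10)] = 0.2450
  C_13 = (-0.30)(-0.25) − (0.70)(-0.10) = 0.1450
  C_21 = −[(-0.05)(0.70) − (-0.05)(-0.25)] = 0.0475
  C_22 = (0.95)(0.70) − (-0.05)(-0.10) = 0.6600
  C_23 = −[(0.95)(-0.25) − (-0.05)(-0.10)] = 0.2425
  C_31 = (-0.05)(-0.35) − (-0.05)(0.70) = 0.0525
  C_32 = −[(0.95)(-0.35) − (-0.05)(-0.30)] = 0.3475
  C_33 = (0.95)(0.70) − (-0.05)(-0.30) = 0.6500
det(I−A) = Σ_j (I−A)_1j·C_1j = (0.95)(0.4025) + (-0.05)(0.2450) + (-0.05)(0.1450) = 0.362875
adj(I−A) = Cᵀ =
  [ 0.4025   0.0475   0.0525]
  [ 0.2450   0.6600   0.3475]
  [ 0.1450   0.2425   0.6500]
(I − A)⁻¹ = adj(I−A) / det(I−A) ≈
  [   1.1092     0.1309     0.1447]
  [   0.6752     1.8188     0.9576]
  [   0.3996     0.6683     1.7913]
First solve x = (I − A)⁻¹ d = adj(I−A)·d / det(I−A); in particular x_3 = (0.1450·480 + 0.2425·1020 + 0.6500·480) / 0.362875 = 628.95 / 0.362875 ≈ 1733.2415.
Intermediate flow from 2 to 3: z_23 = a_23 · x_3 = 0.35 × 628.95 / 0.362875 = 220.1325 / 0.362875 ≈ 606.63.

z_23 = 606.63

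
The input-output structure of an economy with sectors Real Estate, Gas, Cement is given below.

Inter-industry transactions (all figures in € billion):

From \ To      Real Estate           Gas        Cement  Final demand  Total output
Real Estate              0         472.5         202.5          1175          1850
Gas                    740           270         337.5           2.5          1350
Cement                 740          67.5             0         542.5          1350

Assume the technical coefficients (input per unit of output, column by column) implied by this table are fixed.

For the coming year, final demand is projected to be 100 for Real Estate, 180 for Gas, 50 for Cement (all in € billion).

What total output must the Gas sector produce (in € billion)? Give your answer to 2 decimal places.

x_2 = 417.99

Technical coefficients a_ij = z_ij / X_j:
  a_11 = 0/1850 = 0.00, a_21 = 740/1850 = 0.40, a_31 = 740/1850 = 0.40
  a_12 = 472.5/1350 = 0.35, a_22 = 270/1350 = 0.20, a_32 = 67.5/1350 = 0.05
  a_13 = 202.5/1350 = 0.15, a_23 = 337.5/1350 = 0.25, a_33 = 0/1350 = 0.00
I − A =
  [   1.00    -0.35    -0.15]
  [  -0.40     0.80    -0.25]
  [  -0.40    -0.05     1.00]
Cofactors of I−A, C_ij = (−1)^(i+j)·(minor ij) (rows/columns in the sector order above):
  C_11 = (0.80)(1.00) − (-0.25)(-0.05) = 0.7875
  C_12 = −[(-0.40)(1.00) − (-0.25)(-0.40)] = 0.5000
  C_13 = (-0.40)(-0.05) − (0.80)(-0.40) = 0.3400
  C_21 = −[(-0.35)(1.00) − (-0.15)(-0.05)] = 0.3575
  C_22 = (1.00)(1.00) − (-0.15)(-0.40) = 0.9400
  C_23 = −[(1.00)(-0.05) − (-0.35)(-0.40)] = 0.1900
  C_31 = (-0.35)(-0.25) − (-0.15)(0.80) = 0.2075
  C_32 = −[(1.00)(-0.25) − (-0.15)(-0.40)] = 0.3100
  C_33 = (1.00)(0.80) − (-0.35)(-0.40) = 0.6600
det(I−A) = Σ_j (I−A)_1j·C_1j = (1.00)(0.7875) + (-0.35)(0.5000) + (-0.15)(0.3400) = 0.5615
adj(I−A) = Cᵀ =
  [ 0.7875   0.3575   0.2075]
  [ 0.5000   0.9400   0.3100]
  [ 0.3400   0.1900   0.6600]
(I − A)⁻¹ = adj(I−A) / det(I−A) ≈
  [   1.4025     0.6367     0.3695]
  [   0.8905     1.6741     0.5521]
  [   0.6055     0.3384     1.1754]
x = (I − A)⁻¹ d = adj(I−A)·d / det(I−A), with det(I−A) = 0.5615:
  x_1 = (0.7875·100 + 0.3575·180 + 0.2075·50) / 0.5615 = 153.475 / 0.5615 ≈ 273.33
  x_2 = (0.5000·100 + 0.9400·180 + 0.3100·50) / 0.5615 = 234.70 / 0.5615 ≈ 417.99
  x_3 = (0.3400·100 + 0.1900·180 + 0.6600·50) / 0.5615 = 101.20 / 0.5615 ≈ 180.23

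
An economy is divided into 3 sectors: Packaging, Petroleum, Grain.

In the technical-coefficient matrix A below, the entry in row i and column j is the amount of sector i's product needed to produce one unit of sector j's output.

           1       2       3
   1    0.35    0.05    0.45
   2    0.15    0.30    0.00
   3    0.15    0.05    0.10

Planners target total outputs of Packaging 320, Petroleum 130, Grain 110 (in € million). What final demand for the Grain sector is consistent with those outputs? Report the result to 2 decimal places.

d_3 = 44.50

I − A =
  [   0.65    -0.05    -0.45]
  [  -0.15     0.70     0.00]
  [  -0.15    -0.05     0.90]
d = (I − A) x:
  d_1 = (+0.65)·320 + (-0.05)·130 + (-0.45)·110 = 152.00
  d_2 = (-0.15)·320 + (+0.70)·130 + (+0.00)·110 = 43.00
  d_3 = (-0.15)·320 + (-0.05)·130 + (+0.90)·110 = 44.50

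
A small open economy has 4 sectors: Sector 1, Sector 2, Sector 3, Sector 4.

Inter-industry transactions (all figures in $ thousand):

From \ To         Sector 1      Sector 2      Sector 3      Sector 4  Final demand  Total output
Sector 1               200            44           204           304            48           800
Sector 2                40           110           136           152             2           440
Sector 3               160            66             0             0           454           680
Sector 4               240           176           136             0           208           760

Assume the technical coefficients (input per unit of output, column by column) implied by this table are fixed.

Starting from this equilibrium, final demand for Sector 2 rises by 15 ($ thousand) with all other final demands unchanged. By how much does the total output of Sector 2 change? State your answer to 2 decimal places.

Δx_2 = 27.59

Technical coefficients a_ij = z_ij / X_j:
  a_11 = 200/800 = 0.25, a_21 = 40/800 = 0.05, a_31 = 160/800 = 0.20, a_41 = 240/800 = 0.30
  a_12 = 44/440 = 0.10, a_22 = 110/440 = 0.25, a_32 = 66/440 = 0.15, a_42 = 176/440 = 0.40
  a_13 = 204/680 = 0.30, a_23 = 136/680 = 0.20, a_33 = 0/680 = 0.00, a_43 = 136/680 = 0.20
  a_14 = 304/760 = 0.40, a_24 = 152/760 = 0.20, a_34 = 0/760 = 0.00, a_44 = 0/760 = 0.00
I − A =
  [   0.75    -0.10    -0.30    -0.40]
  [  -0.05     0.75    -0.20    -0.20]
  [  -0.20    -0.15     1.00     0.00]
  [  -0.30    -0.40    -0.20     1.00]
Compute the cofactors C_ij = (−1)^(i+j)·(3×3 minor ij) of I−A; the adjugate is their transpose:
adj(I−A) = Cᵀ =
  [ 0.63400   0.31700   0.31700   0.31700]
  [ 0.15800   0.55400   0.19300   0.17400]
  [ 0.15050   0.14650   0.39350   0.08950]
  [ 0.28350   0.34600   0.25100   0.48375]
det(I−A) = Σ_j (I−A)_1j·C_1j = (0.75)(0.63400) + (-0.10)(0.15800) + (-0.30)(0.15050) + (-0.40)(0.28350) = 0.30115
(I − A)⁻¹ = adj(I−A) / det(I−A) ≈
  [   2.1053     1.0526     1.0526     1.0526]
  [   0.5247     1.8396     0.6409     0.5778]
  [   0.4998     0.4865     1.3067     0.2972]
  [   0.9414     1.1489     0.8335     1.6063]
Δx = (I − A)⁻¹ Δd with Δd having +15 in the Sector 2 component and 0 elsewhere.
So Δx_2 = L_22 · (+15), where L_22 = adj(I−A)_22 / det(I−A) = 0.55400 / 0.30115.
Δx_2 = 0.55400 × (+15) / 0.30115 = 8.31 / 0.30115 ≈ 27.59.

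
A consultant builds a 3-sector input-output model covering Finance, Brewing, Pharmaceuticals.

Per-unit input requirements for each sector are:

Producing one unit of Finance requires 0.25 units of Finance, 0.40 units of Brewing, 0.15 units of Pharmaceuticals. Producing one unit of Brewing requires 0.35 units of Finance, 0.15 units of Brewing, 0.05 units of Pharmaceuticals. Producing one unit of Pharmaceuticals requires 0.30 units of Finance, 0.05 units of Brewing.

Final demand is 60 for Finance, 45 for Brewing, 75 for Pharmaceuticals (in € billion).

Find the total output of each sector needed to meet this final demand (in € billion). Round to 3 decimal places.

I − A =
  [   0.75    -0.35    -0.30]
  [  -0.40     0.85    -0.05]
  [  -0.15    -0.05     1.00]
Cofactors of I−A, C_ij = (−1)^(i+j)·(minor ij) (rows/columns in the sector order above):
  C_11 = (0.85)(1.00) − (-0.05)(-0.05) = 0.8475
  C_12 = −[(-0.40)(1.00) − (-0.05)(-0.15)] = 0.4075
  C_13 = (-0.40)(-0.05) − (0.85)(-0.15) = 0.1475
  C_21 = −[(-0.35)(1.00) − (-0.30)(-0.05)] = 0.3650
  C_22 = (0.75)(1.00) − (-0.30)(-0.15) = 0.7050
  C_23 = −[(0.75)(-0.05) − (-0.35)(-0.15)] = 0.0900
  C_31 = (-0.35)(-0.05) − (-0.30)(0.85) = 0.2725
  C_32 = −[(0.75)(-0.05) − (-0.30)(-0.40)] = 0.1575
  C_33 = (0.75)(0.85) − (-0.35)(-0.40) = 0.4975
det(I−A) = Σ_j (I−A)_1j·C_1j = (0.75)(0.8475) + (-0.35)(0.4075) + (-0.30)(0.1475) = 0.44875
adj(I−A) = Cᵀ =
  [ 0.8475   0.3650   0.2725]
  [ 0.4075   0.7050   0.1575]
  [ 0.1475   0.0900   0.4975]
(I − A)⁻¹ = adj(I−A) / det(I−A) ≈
  [   1.8886     0.8134     0.6072]
  [   0.9081     1.5710     0.3510]
  [   0.3287     0.2006     1.1086]
x = (I − A)⁻¹ d = adj(I−A)·d / det(I−A), with det(I−A) = 0.44875:
  x_F = (0.8475·60 + 0.3650·45 + 0.2725·75) / 0.44875 = 87.7125 / 0.44875 ≈ 195.460
  x_B = (0.4075·60 + 0.7050·45 + 0.1575·75) / 0.44875 = 67.9875 / 0.44875 ≈ 151.504
  x_P = (0.1475·60 + 0.0900·45 + 0.4975·75) / 0.44875 = 50.2125 / 0.44875 ≈ 111.894

x_F = 195.460, x_B = 151.504, x_P = 111.894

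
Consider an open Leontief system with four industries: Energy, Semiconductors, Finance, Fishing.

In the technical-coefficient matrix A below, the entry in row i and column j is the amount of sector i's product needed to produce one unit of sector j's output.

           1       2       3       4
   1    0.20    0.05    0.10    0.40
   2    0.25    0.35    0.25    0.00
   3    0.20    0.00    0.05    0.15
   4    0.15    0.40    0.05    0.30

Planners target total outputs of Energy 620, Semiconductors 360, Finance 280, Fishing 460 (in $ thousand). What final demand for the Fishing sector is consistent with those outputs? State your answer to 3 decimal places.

I − A =
  [   0.80    -0.05    -0.10    -0.40]
  [  -0.25     0.65    -0.25     0.00]
  [  -0.20     0.00     0.95    -0.15]
  [  -0.15    -0.40    -0.05     0.70]
d = (I − A) x:
  d_1 = (+0.80)·620 + (-0.05)·360 + (-0.10)·280 + (-0.40)·460 = 266.000
  d_2 = (-0.25)·620 + (+0.65)·360 + (-0.25)·280 + (+0.00)·460 = 9.000
  d_3 = (-0.20)·620 + (+0.00)·360 + (+0.95)·280 + (-0.15)·460 = 73.000
  d_4 = (-0.15)·620 + (-0.40)·360 + (-0.05)·280 + (+0.70)·460 = 71.000

d_4 = 71.000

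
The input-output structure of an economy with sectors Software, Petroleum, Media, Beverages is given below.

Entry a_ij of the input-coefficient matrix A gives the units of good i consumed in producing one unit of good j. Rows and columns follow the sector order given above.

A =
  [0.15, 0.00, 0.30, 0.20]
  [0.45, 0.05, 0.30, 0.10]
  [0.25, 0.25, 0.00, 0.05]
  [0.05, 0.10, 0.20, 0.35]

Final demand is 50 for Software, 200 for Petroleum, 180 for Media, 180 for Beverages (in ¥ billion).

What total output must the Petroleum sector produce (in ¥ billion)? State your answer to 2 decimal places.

x_2 = 558.20

I − A =
  [   0.85     0.00    -0.30    -0.20]
  [  -0.45     0.95    -0.30    -0.10]
  [  -0.25    -0.25     1.00    -0.05]
  [  -0.05    -0.10    -0.20     0.65]
Compute the cofactors C_ij = (−1)^(i+j)·(3×3 minor ij) of I−A; the adjugate is their transpose:
adj(I−A) = Cᵀ =
  [ 0.542750   0.080250   0.226250   0.196750]
  [ 0.347500   0.474500   0.287000   0.202000]
  [ 0.230875   0.144875   0.497875   0.131625]
  [ 0.166250   0.123750   0.214750   0.638750]
det(I−A) = Σ_j (I−A)_1j·C_1j = (0.85)(0.542750) + (0.00)(0.347500) + (-0.30)(0.230875) + (-0.20)(0.166250) = 0.358825
(I − A)⁻¹ = adj(I−A) / det(I−A) ≈
  [   1.5126     0.2236     0.6305     0.5483]
  [   0.9684     1.3224     0.7998     0.5629]
  [   0.6434     0.4037     1.3875     0.3668]
  [   0.4633     0.3449     0.5985     1.7801]
x = (I − A)⁻¹ d = adj(I−A)·d / det(I−A), with det(I−A) = 0.358825:
  x_1 = (0.542750·50 + 0.080250·200 + 0.226250·180 + 0.196750·180) / 0.358825 = 119.3275 / 0.358825 ≈ 332.55
  x_2 = (0.347500·50 + 0.474500·200 + 0.287000·180 + 0.202000·180) / 0.358825 = 200.295 / 0.358825 ≈ 558.20
  x_3 = (0.230875·50 + 0.144875·200 + 0.497875·180 + 0.131625·180) / 0.358825 = 153.82875 / 0.358825 ≈ 428.70
  x_4 = (0.166250·50 + 0.123750·200 + 0.214750·180 + 0.638750·180) / 0.358825 = 186.6925 / 0.358825 ≈ 520.29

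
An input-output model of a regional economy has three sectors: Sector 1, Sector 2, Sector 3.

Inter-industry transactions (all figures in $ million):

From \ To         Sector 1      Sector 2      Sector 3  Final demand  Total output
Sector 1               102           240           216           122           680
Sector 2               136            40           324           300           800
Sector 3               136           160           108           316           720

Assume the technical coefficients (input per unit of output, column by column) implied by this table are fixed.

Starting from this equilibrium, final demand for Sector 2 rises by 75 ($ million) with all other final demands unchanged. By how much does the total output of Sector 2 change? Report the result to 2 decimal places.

Δx_2 = 107.35

Technical coefficients a_ij = z_ij / X_j:
  a_11 = 102/680 = 0.15, a_21 = 136/680 = 0.20, a_31 = 136/680 = 0.20
  a_12 = 240/800 = 0.30, a_22 = 40/800 = 0.05, a_32 = 160/800 = 0.20
  a_13 = 216/720 = 0.30, a_23 = 324/720 = 0.45, a_33 = 108/720 = 0.15
I − A =
  [   0.85    -0.30    -0.30]
  [  -0.20     0.95    -0.45]
  [  -0.20    -0.20     0.85]
Cofactors of I−A, C_ij = (−1)^(i+j)·(minor ij) (rows/columns in the sector order above):
  C_11 = (0.95)(0.85) − (-0.45)(-0.20) = 0.7175
  C_12 = −[(-0.20)(0.85) − (-0.45)(-0.20)] = 0.2600
  C_13 = (-0.20)(-0.20) − (0.95)(-0.20) = 0.2300
  C_21 = −[(-0.30)(0.85) − (-0.30)(-0.20)] = 0.3150
  C_22 = (0.85)(0.85) − (-0.30)(-0.20) = 0.6625
  C_23 = −[(0.85)(-0.20) − (-0.30)(-0.20)] = 0.2300
  C_31 = (-0.30)(-0.45) − (-0.30)(0.95) = 0.4200
  C_32 = −[(0.85)(-0.45) − (-0.30)(-0.20)] = 0.4425
  C_33 = (0.85)(0.95) − (-0.30)(-0.20) = 0.7475
det(I−A) = Σ_j (I−A)_1j·C_1j = (0.85)(0.7175) + (-0.30)(0.2600) + (-0.30)(0.2300) = 0.462875
adj(I−A) = Cᵀ =
  [ 0.7175   0.3150   0.4200]
  [ 0.2600   0.6625   0.4425]
  [ 0.2300   0.2300   0.7475]
(I − A)⁻¹ = adj(I−A) / det(I−A) ≈
  [   1.5501     0.6805     0.9074]
  [   0.5617     1.4313     0.9560]
  [   0.4969     0.4969     1.6149]
Δx = (I − A)⁻¹ Δd with Δd having +75 in the Sector 2 component and 0 elsewhere.
So Δx_2 = L_22 · (+75), where L_22 = adj(I−A)_22 / det(I−A) = 0.6625 / 0.462875.
Δx_2 = 0.6625 × (+75) / 0.462875 = 49.6875 / 0.462875 ≈ 107.35.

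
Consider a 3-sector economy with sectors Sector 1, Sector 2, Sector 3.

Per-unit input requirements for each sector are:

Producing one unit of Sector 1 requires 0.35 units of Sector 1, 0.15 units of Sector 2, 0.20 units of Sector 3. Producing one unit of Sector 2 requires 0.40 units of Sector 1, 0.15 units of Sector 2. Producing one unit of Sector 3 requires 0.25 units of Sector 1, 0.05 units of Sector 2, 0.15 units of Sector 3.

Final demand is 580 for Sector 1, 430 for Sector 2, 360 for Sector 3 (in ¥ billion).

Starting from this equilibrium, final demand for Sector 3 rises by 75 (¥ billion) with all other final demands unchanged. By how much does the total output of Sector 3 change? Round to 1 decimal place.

Δx_3 = 99.3

I − A =
  [   0.65    -0.40    -0.25]
  [  -0.15     0.85    -0.05]
  [  -0.20     0.00     0.85]
Cofactors of I−A, C_ij = (−1)^(i+j)·(minor ij) (rows/columns in the sector order above):
  C_11 = (0.85)(0.85) − (-0.05)(0.00) = 0.7225
  C_12 = −[(-0.15)(0.85) − (-0.05)(-0.20)] = 0.1375
  C_13 = (-0.15)(0.00) − (0.85)(-0.20) = 0.1700
  C_21 = −[(-0.40)(0.85) − (-0.25)(0.00)] = 0.3400
  C_22 = (0.65)(0.85) − (-0.25)(-0.20) = 0.5025
  C_23 = −[(0.65)(0.00) − (-0.40)(-0.20)] = 0.0800
  C_31 = (-0.40)(-0.05) − (-0.25)(0.85) = 0.2325
  C_32 = −[(0.65)(-0.05) − (-0.25)(-0.15)] = 0.0700
  C_33 = (0.65)(0.85) − (-0.40)(-0.15) = 0.4925
det(I−A) = Σ_j (I−A)_1j·C_1j = (0.65)(0.7225) + (-0.40)(0.1375) + (-0.25)(0.1700) = 0.372125
adj(I−A) = Cᵀ =
  [ 0.7225   0.3400   0.2325]
  [ 0.1375   0.5025   0.0700]
  [ 0.1700   0.0800   0.4925]
(I − A)⁻¹ = adj(I−A) / det(I−A) ≈
  [   1.9416     0.9137     0.6248]
  [   0.3695     1.3504     0.1881]
  [   0.4568     0.2150     1.3235]
Δx = (I − A)⁻¹ Δd with Δd having +75 in the Sector 3 component and 0 elsewhere.
So Δx_3 = L_33 · (+75), where L_33 = adj(I−A)_33 / det(I−A) = 0.4925 / 0.372125.
Δx_3 = 0.4925 × (+75) / 0.372125 = 36.9375 / 0.372125 ≈ 99.3.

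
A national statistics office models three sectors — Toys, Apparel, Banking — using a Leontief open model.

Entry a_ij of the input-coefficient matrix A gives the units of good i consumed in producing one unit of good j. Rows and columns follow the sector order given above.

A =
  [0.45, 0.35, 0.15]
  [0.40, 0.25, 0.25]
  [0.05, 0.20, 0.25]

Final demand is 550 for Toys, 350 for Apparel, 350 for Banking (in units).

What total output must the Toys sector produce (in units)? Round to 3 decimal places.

I − A =
  [   0.55    -0.35    -0.15]
  [  -0.40     0.75    -0.25]
  [  -0.05    -0.20     0.75]
Cofactors of I−A, C_ij = (−1)^(i+j)·(minor ij) (rows/columns in the sector order above):
  C_11 = (0.75)(0.75) − (-0.25)(-0.20) = 0.5125
  C_12 = −[(-0.40)(0.75) − (-0.25)(-0.05)] = 0.3125
  C_13 = (-0.40)(-0.20) − (0.75)(-0.05) = 0.1175
  C_21 = −[(-0.35)(0.75) − (-0.15)(-0.20)] = 0.2925
  C_22 = (0.55)(0.75) − (-0.15)(-0.05) = 0.4050
  C_23 = −[(0.55)(-0.20) − (-0.35)(-0.05)] = 0.1275
  C_31 = (-0.35)(-0.25) − (-0.15)(0.75) = 0.2000
  C_32 = −[(0.55)(-0.25) − (-0.15)(-0.40)] = 0.1975
  C_33 = (0.55)(0.75) − (-0.35)(-0.40) = 0.2725
det(I−A) = Σ_j (I−A)_1j·C_1j = (0.55)(0.5125) + (-0.35)(0.3125) + (-0.15)(0.1175) = 0.154875
adj(I−A) = Cᵀ =
  [ 0.5125   0.2925   0.2000]
  [ 0.3125   0.4050   0.1975]
  [ 0.1175   0.1275   0.2725]
(I − A)⁻¹ = adj(I−A) / det(I−A) ≈
  [   3.3091     1.8886     1.2914]
  [   2.0178     2.6150     1.2752]
  [   0.7587     0.8232     1.7595]
x = (I − A)⁻¹ d = adj(I−A)·d / det(I−A), with det(I−A) = 0.154875:
  x_1 = (0.5125·550 + 0.2925·350 + 0.2000·350) / 0.154875 = 454.25 / 0.154875 ≈ 2933.010
  x_2 = (0.3125·550 + 0.4050·350 + 0.1975·350) / 0.154875 = 382.75 / 0.154875 ≈ 2471.348
  x_3 = (0.1175·550 + 0.1275·350 + 0.2725·350) / 0.154875 = 204.625 / 0.154875 ≈ 1321.227

x_1 = 2933.010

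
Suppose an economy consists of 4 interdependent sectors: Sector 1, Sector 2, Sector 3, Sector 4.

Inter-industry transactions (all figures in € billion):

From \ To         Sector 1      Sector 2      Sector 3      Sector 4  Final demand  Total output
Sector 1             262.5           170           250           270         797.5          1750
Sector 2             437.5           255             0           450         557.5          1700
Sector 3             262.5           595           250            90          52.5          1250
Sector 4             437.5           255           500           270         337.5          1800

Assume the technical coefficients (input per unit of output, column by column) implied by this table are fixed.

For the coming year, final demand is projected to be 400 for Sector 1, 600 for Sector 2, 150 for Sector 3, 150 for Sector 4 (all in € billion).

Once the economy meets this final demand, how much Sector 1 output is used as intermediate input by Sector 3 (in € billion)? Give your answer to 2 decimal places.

z_13 = 218.30

Technical coefficients a_ij = z_ij / X_j:
  a_11 = 262.5/1750 = 0.15, a_21 = 437.5/1750 = 0.25, a_31 = 262.5/1750 = 0.15, a_41 = 437.5/1750 = 0.25
  a_12 = 170/1700 = 0.10, a_22 = 255/1700 = 0.15, a_32 = 595/1700 = 0.35, a_42 = 255/1700 = 0.15
  a_13 = 250/1250 = 0.20, a_23 = 0/1250 = 0.00, a_33 = 250/1250 = 0.20, a_43 = 500/1250 = 0.40
  a_14 = 270/1800 = 0.15, a_24 = 450/1800 = 0.25, a_34 = 90/1800 = 0.05, a_44 = 270/1800 = 0.15
I − A =
  [   0.85    -0.10    -0.20    -0.15]
  [  -0.25     0.85     0.00    -0.25]
  [  -0.15    -0.35     0.80    -0.05]
  [  -0.25    -0.15    -0.40     0.85]
Compute the cofactors C_ij = (−1)^(i+j)·(3×3 minor ij) of I−A; the adjugate is their transpose:
adj(I−A) = Cᵀ =
  [ 0.49600   0.16600   0.19800   0.14800]
  [ 0.23000   0.49400   0.15500   0.19500]
  [ 0.21150   0.26350   0.51725   0.14525]
  [ 0.28600   0.26000   0.32900   0.51500]
det(I−A) = Σ_j (I−A)_1j·C_1j = (0.85)(0.49600) + (-0.10)(0.23000) + (-0.20)(0.21150) + (-0.15)(0.28600) = 0.3134
(I − A)⁻¹ = adj(I−A) / det(I−A) ≈
  [   1.5826     0.5297     0.6318     0.4722]
  [   0.7339     1.5763     0.4946     0.6222]
  [   0.6749     0.8408     1.6504     0.4635]
  [   0.9126     0.8296     1.0498     1.6433]
First solve x = (I − A)⁻¹ d = adj(I−A)·d / det(I−A); in particular x_3 = (0.21150·400 + 0.26350·600 + 0.51725·150 + 0.14525·150) / 0.3134 = 342.075 / 0.3134 ≈ 1091.4965.
Intermediate flow from 1 to 3: z_13 = a_13 · x_3 = 0.20 × 342.075 / 0.3134 = 68.415 / 0.3134 ≈ 218.30.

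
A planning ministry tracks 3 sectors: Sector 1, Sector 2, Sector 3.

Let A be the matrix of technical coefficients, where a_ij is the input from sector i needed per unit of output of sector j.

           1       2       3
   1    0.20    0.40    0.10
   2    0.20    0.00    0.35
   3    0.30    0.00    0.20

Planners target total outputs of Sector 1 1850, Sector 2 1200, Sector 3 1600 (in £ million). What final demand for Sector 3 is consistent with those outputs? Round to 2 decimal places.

I − A =
  [   0.80    -0.40    -0.10]
  [  -0.20     1.00    -0.35]
  [  -0.30     0.00     0.80]
d = (I − A) x:
  d_1 = (+0.80)·1850 + (-0.40)·1200 + (-0.10)·1600 = 840.00
  d_2 = (-0.20)·1850 + (+1.00)·1200 + (-0.35)·1600 = 270.00
  d_3 = (-0.30)·1850 + (+0.00)·1200 + (+0.80)·1600 = 725.00

d_3 = 725.00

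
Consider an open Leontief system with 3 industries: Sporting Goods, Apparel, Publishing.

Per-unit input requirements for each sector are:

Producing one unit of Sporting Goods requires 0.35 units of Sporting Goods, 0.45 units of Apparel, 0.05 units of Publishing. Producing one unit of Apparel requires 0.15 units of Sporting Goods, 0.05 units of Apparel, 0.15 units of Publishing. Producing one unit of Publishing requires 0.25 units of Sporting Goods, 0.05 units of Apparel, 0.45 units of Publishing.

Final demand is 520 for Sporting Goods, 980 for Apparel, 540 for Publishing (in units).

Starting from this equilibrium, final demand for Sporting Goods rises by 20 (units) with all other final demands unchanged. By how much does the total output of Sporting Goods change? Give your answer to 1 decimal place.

Δx_1 = 38.4

I − A =
  [   0.65    -0.15    -0.25]
  [  -0.45     0.95    -0.05]
  [  -0.05    -0.15     0.55]
Cofactors of I−A, C_ij = (−1)^(i+j)·(minor ij) (rows/columns in the sector order above):
  C_11 = (0.95)(0.55) − (-0.05)(-0.15) = 0.5150
  C_12 = −[(-0.45)(0.55) − (-0.05)(-0.05)] = 0.2500
  C_13 = (-0.45)(-0.15) − (0.95)(-0.05) = 0.1150
  C_21 = −[(-0.15)(0.55) − (-0.25)(-0.15)] = 0.1200
  C_22 = (0.65)(0.55) − (-0.25)(-0.05) = 0.3450
  C_23 = −[(0.65)(-0.15) − (-0.15)(-0.05)] = 0.1050
  C_31 = (-0.15)(-0.05) − (-0.25)(0.95) = 0.2450
  C_32 = −[(0.65)(-0.05) − (-0.25)(-0.45)] = 0.1450
  C_33 = (0.65)(0.95) − (-0.15)(-0.45) = 0.5500
det(I−A) = Σ_j (I−A)_1j·C_1j = (0.65)(0.5150) + (-0.15)(0.2500) + (-0.25)(0.1150) = 0.2685
adj(I−A) = Cᵀ =
  [ 0.5150   0.1200   0.2450]
  [ 0.2500   0.3450   0.1450]
  [ 0.1150   0.1050   0.5500]
(I − A)⁻¹ = adj(I−A) / det(I−A) ≈
  [   1.9181     0.4469     0.9125]
  [   0.9311     1.2849     0.5400]
  [   0.4283     0.3911     2.0484]
Δx = (I − A)⁻¹ Δd with Δd having +20 in the Sporting Goods component and 0 elsewhere.
So Δx_1 = L_11 · (+20), where L_11 = adj(I−A)_11 / det(I−A) = 0.5150 / 0.2685.
Δx_1 = 0.5150 × (+20) / 0.2685 = 10.30 / 0.2685 ≈ 38.4.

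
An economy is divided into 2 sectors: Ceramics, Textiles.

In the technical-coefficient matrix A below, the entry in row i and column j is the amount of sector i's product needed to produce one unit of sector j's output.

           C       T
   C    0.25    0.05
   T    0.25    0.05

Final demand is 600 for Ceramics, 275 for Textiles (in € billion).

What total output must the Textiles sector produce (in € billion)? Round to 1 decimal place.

I − A =
  [   0.75    -0.05]
  [  -0.25     0.95]
det(I−A) = (0.75)(0.95) − (-0.05)(-0.25) = 0.7000
adj(I−A) = [[0.95, 0.05], [0.25, 0.75]]
(I − A)⁻¹ = adj(I−A) / det(I−A) ≈
  [   1.3571     0.0714]
  [   0.3571     1.0714]
x = (I − A)⁻¹ d = adj(I−A)·d / det(I−A), with det(I−A) = 0.7000:
  x_C = (0.95·600 + 0.05·275) / 0.7000 = 583.75 / 0.7000 ≈ 833.9
  x_T = (0.25·600 + 0.75·275) / 0.7000 = 356.25 / 0.7000 ≈ 508.9

x_T = 508.9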